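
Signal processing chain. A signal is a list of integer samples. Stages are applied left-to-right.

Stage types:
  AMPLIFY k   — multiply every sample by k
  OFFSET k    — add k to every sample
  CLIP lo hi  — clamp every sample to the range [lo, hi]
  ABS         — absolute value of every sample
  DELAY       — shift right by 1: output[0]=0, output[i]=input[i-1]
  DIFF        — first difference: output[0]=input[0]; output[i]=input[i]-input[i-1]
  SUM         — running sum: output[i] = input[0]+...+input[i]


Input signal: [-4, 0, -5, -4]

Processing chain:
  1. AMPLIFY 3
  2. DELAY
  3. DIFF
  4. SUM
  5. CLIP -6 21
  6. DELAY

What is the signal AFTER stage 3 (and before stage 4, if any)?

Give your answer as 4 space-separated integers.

Input: [-4, 0, -5, -4]
Stage 1 (AMPLIFY 3): -4*3=-12, 0*3=0, -5*3=-15, -4*3=-12 -> [-12, 0, -15, -12]
Stage 2 (DELAY): [0, -12, 0, -15] = [0, -12, 0, -15] -> [0, -12, 0, -15]
Stage 3 (DIFF): s[0]=0, -12-0=-12, 0--12=12, -15-0=-15 -> [0, -12, 12, -15]

Answer: 0 -12 12 -15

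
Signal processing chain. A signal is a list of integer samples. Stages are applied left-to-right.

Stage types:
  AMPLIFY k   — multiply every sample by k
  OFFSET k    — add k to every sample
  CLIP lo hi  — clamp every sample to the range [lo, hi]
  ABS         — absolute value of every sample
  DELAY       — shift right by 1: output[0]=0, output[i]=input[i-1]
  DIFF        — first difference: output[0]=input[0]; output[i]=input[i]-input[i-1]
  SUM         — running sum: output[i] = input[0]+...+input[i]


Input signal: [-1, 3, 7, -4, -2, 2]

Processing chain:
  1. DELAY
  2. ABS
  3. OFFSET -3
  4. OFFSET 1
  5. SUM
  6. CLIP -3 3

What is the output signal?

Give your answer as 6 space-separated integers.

Answer: -2 -3 -2 3 3 3

Derivation:
Input: [-1, 3, 7, -4, -2, 2]
Stage 1 (DELAY): [0, -1, 3, 7, -4, -2] = [0, -1, 3, 7, -4, -2] -> [0, -1, 3, 7, -4, -2]
Stage 2 (ABS): |0|=0, |-1|=1, |3|=3, |7|=7, |-4|=4, |-2|=2 -> [0, 1, 3, 7, 4, 2]
Stage 3 (OFFSET -3): 0+-3=-3, 1+-3=-2, 3+-3=0, 7+-3=4, 4+-3=1, 2+-3=-1 -> [-3, -2, 0, 4, 1, -1]
Stage 4 (OFFSET 1): -3+1=-2, -2+1=-1, 0+1=1, 4+1=5, 1+1=2, -1+1=0 -> [-2, -1, 1, 5, 2, 0]
Stage 5 (SUM): sum[0..0]=-2, sum[0..1]=-3, sum[0..2]=-2, sum[0..3]=3, sum[0..4]=5, sum[0..5]=5 -> [-2, -3, -2, 3, 5, 5]
Stage 6 (CLIP -3 3): clip(-2,-3,3)=-2, clip(-3,-3,3)=-3, clip(-2,-3,3)=-2, clip(3,-3,3)=3, clip(5,-3,3)=3, clip(5,-3,3)=3 -> [-2, -3, -2, 3, 3, 3]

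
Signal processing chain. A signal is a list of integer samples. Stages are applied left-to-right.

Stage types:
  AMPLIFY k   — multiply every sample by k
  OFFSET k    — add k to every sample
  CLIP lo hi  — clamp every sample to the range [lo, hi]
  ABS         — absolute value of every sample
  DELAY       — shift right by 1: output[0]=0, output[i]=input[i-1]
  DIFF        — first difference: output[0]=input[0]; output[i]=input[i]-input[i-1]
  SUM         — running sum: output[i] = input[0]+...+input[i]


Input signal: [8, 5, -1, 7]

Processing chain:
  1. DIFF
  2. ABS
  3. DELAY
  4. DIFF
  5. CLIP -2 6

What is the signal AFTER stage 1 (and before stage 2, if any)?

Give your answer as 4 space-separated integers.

Answer: 8 -3 -6 8

Derivation:
Input: [8, 5, -1, 7]
Stage 1 (DIFF): s[0]=8, 5-8=-3, -1-5=-6, 7--1=8 -> [8, -3, -6, 8]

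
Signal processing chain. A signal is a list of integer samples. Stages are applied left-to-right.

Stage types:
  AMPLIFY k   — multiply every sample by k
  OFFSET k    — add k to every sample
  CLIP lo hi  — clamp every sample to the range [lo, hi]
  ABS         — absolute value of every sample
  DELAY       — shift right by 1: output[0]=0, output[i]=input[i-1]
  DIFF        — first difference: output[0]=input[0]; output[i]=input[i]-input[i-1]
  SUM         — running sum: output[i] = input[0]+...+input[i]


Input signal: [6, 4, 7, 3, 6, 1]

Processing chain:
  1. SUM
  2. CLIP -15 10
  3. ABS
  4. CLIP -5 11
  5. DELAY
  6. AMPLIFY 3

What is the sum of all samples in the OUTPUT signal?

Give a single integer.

Input: [6, 4, 7, 3, 6, 1]
Stage 1 (SUM): sum[0..0]=6, sum[0..1]=10, sum[0..2]=17, sum[0..3]=20, sum[0..4]=26, sum[0..5]=27 -> [6, 10, 17, 20, 26, 27]
Stage 2 (CLIP -15 10): clip(6,-15,10)=6, clip(10,-15,10)=10, clip(17,-15,10)=10, clip(20,-15,10)=10, clip(26,-15,10)=10, clip(27,-15,10)=10 -> [6, 10, 10, 10, 10, 10]
Stage 3 (ABS): |6|=6, |10|=10, |10|=10, |10|=10, |10|=10, |10|=10 -> [6, 10, 10, 10, 10, 10]
Stage 4 (CLIP -5 11): clip(6,-5,11)=6, clip(10,-5,11)=10, clip(10,-5,11)=10, clip(10,-5,11)=10, clip(10,-5,11)=10, clip(10,-5,11)=10 -> [6, 10, 10, 10, 10, 10]
Stage 5 (DELAY): [0, 6, 10, 10, 10, 10] = [0, 6, 10, 10, 10, 10] -> [0, 6, 10, 10, 10, 10]
Stage 6 (AMPLIFY 3): 0*3=0, 6*3=18, 10*3=30, 10*3=30, 10*3=30, 10*3=30 -> [0, 18, 30, 30, 30, 30]
Output sum: 138

Answer: 138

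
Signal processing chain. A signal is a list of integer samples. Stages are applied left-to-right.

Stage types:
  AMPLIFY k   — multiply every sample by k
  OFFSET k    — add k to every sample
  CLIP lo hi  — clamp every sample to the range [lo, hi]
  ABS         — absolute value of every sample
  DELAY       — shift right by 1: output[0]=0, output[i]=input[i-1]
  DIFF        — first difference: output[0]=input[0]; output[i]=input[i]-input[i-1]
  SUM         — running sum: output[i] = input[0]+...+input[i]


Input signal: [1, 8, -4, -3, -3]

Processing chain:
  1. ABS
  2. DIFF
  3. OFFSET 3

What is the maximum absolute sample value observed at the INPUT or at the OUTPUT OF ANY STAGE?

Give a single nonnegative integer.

Answer: 10

Derivation:
Input: [1, 8, -4, -3, -3] (max |s|=8)
Stage 1 (ABS): |1|=1, |8|=8, |-4|=4, |-3|=3, |-3|=3 -> [1, 8, 4, 3, 3] (max |s|=8)
Stage 2 (DIFF): s[0]=1, 8-1=7, 4-8=-4, 3-4=-1, 3-3=0 -> [1, 7, -4, -1, 0] (max |s|=7)
Stage 3 (OFFSET 3): 1+3=4, 7+3=10, -4+3=-1, -1+3=2, 0+3=3 -> [4, 10, -1, 2, 3] (max |s|=10)
Overall max amplitude: 10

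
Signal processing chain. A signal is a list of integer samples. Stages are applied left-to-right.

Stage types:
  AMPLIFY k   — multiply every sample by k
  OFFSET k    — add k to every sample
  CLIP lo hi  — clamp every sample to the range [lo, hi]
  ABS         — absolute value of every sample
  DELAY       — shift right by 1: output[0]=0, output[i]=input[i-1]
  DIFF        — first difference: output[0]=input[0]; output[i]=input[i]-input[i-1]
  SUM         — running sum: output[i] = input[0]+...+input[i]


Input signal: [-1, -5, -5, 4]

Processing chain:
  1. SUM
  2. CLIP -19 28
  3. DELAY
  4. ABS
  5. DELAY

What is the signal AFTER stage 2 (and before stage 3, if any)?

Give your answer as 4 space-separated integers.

Answer: -1 -6 -11 -7

Derivation:
Input: [-1, -5, -5, 4]
Stage 1 (SUM): sum[0..0]=-1, sum[0..1]=-6, sum[0..2]=-11, sum[0..3]=-7 -> [-1, -6, -11, -7]
Stage 2 (CLIP -19 28): clip(-1,-19,28)=-1, clip(-6,-19,28)=-6, clip(-11,-19,28)=-11, clip(-7,-19,28)=-7 -> [-1, -6, -11, -7]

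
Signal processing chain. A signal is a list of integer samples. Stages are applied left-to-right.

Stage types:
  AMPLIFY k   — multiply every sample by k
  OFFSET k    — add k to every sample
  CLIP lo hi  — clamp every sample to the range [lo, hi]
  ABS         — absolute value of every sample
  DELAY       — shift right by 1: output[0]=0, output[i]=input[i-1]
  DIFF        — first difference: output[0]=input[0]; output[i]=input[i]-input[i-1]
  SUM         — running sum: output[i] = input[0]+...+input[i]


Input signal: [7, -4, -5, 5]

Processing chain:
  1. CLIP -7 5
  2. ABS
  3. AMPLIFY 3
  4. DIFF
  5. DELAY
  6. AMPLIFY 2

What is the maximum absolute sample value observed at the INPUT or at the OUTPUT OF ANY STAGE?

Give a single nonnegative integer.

Input: [7, -4, -5, 5] (max |s|=7)
Stage 1 (CLIP -7 5): clip(7,-7,5)=5, clip(-4,-7,5)=-4, clip(-5,-7,5)=-5, clip(5,-7,5)=5 -> [5, -4, -5, 5] (max |s|=5)
Stage 2 (ABS): |5|=5, |-4|=4, |-5|=5, |5|=5 -> [5, 4, 5, 5] (max |s|=5)
Stage 3 (AMPLIFY 3): 5*3=15, 4*3=12, 5*3=15, 5*3=15 -> [15, 12, 15, 15] (max |s|=15)
Stage 4 (DIFF): s[0]=15, 12-15=-3, 15-12=3, 15-15=0 -> [15, -3, 3, 0] (max |s|=15)
Stage 5 (DELAY): [0, 15, -3, 3] = [0, 15, -3, 3] -> [0, 15, -3, 3] (max |s|=15)
Stage 6 (AMPLIFY 2): 0*2=0, 15*2=30, -3*2=-6, 3*2=6 -> [0, 30, -6, 6] (max |s|=30)
Overall max amplitude: 30

Answer: 30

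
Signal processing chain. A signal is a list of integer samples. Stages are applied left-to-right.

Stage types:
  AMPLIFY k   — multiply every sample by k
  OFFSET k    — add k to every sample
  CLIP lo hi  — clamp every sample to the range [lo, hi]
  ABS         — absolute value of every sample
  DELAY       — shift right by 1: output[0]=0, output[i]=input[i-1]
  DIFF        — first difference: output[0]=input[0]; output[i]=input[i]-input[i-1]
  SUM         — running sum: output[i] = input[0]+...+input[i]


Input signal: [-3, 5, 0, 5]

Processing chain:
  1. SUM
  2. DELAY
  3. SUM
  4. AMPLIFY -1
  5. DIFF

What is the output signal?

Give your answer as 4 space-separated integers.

Input: [-3, 5, 0, 5]
Stage 1 (SUM): sum[0..0]=-3, sum[0..1]=2, sum[0..2]=2, sum[0..3]=7 -> [-3, 2, 2, 7]
Stage 2 (DELAY): [0, -3, 2, 2] = [0, -3, 2, 2] -> [0, -3, 2, 2]
Stage 3 (SUM): sum[0..0]=0, sum[0..1]=-3, sum[0..2]=-1, sum[0..3]=1 -> [0, -3, -1, 1]
Stage 4 (AMPLIFY -1): 0*-1=0, -3*-1=3, -1*-1=1, 1*-1=-1 -> [0, 3, 1, -1]
Stage 5 (DIFF): s[0]=0, 3-0=3, 1-3=-2, -1-1=-2 -> [0, 3, -2, -2]

Answer: 0 3 -2 -2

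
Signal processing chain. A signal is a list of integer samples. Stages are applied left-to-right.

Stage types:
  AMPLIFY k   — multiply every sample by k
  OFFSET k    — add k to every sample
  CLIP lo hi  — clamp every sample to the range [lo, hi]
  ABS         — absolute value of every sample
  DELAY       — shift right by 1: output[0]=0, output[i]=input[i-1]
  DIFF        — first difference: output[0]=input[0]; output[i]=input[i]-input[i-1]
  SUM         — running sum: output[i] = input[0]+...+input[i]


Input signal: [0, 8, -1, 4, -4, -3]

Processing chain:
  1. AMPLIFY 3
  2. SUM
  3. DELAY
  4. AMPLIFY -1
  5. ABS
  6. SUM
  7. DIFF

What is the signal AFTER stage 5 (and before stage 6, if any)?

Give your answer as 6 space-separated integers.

Answer: 0 0 24 21 33 21

Derivation:
Input: [0, 8, -1, 4, -4, -3]
Stage 1 (AMPLIFY 3): 0*3=0, 8*3=24, -1*3=-3, 4*3=12, -4*3=-12, -3*3=-9 -> [0, 24, -3, 12, -12, -9]
Stage 2 (SUM): sum[0..0]=0, sum[0..1]=24, sum[0..2]=21, sum[0..3]=33, sum[0..4]=21, sum[0..5]=12 -> [0, 24, 21, 33, 21, 12]
Stage 3 (DELAY): [0, 0, 24, 21, 33, 21] = [0, 0, 24, 21, 33, 21] -> [0, 0, 24, 21, 33, 21]
Stage 4 (AMPLIFY -1): 0*-1=0, 0*-1=0, 24*-1=-24, 21*-1=-21, 33*-1=-33, 21*-1=-21 -> [0, 0, -24, -21, -33, -21]
Stage 5 (ABS): |0|=0, |0|=0, |-24|=24, |-21|=21, |-33|=33, |-21|=21 -> [0, 0, 24, 21, 33, 21]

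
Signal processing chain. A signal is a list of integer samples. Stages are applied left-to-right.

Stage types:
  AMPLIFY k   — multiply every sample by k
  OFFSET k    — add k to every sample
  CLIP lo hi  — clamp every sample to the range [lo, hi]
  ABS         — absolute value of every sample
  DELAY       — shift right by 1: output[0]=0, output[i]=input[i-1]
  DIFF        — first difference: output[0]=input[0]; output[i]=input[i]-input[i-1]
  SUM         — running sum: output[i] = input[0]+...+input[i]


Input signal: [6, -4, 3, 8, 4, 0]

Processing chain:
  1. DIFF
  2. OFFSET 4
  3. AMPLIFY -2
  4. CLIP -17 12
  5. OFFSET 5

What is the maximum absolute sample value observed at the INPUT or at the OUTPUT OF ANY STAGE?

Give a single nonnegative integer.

Input: [6, -4, 3, 8, 4, 0] (max |s|=8)
Stage 1 (DIFF): s[0]=6, -4-6=-10, 3--4=7, 8-3=5, 4-8=-4, 0-4=-4 -> [6, -10, 7, 5, -4, -4] (max |s|=10)
Stage 2 (OFFSET 4): 6+4=10, -10+4=-6, 7+4=11, 5+4=9, -4+4=0, -4+4=0 -> [10, -6, 11, 9, 0, 0] (max |s|=11)
Stage 3 (AMPLIFY -2): 10*-2=-20, -6*-2=12, 11*-2=-22, 9*-2=-18, 0*-2=0, 0*-2=0 -> [-20, 12, -22, -18, 0, 0] (max |s|=22)
Stage 4 (CLIP -17 12): clip(-20,-17,12)=-17, clip(12,-17,12)=12, clip(-22,-17,12)=-17, clip(-18,-17,12)=-17, clip(0,-17,12)=0, clip(0,-17,12)=0 -> [-17, 12, -17, -17, 0, 0] (max |s|=17)
Stage 5 (OFFSET 5): -17+5=-12, 12+5=17, -17+5=-12, -17+5=-12, 0+5=5, 0+5=5 -> [-12, 17, -12, -12, 5, 5] (max |s|=17)
Overall max amplitude: 22

Answer: 22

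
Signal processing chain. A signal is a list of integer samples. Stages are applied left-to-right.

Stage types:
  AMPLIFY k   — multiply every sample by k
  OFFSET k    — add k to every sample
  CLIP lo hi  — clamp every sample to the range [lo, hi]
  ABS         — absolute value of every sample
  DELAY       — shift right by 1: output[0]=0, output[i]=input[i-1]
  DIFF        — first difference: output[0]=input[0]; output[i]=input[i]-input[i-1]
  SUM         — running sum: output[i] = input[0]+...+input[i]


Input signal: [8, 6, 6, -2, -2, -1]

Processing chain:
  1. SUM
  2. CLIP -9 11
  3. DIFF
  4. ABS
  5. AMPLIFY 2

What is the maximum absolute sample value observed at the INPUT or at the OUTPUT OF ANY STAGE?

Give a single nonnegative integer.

Answer: 20

Derivation:
Input: [8, 6, 6, -2, -2, -1] (max |s|=8)
Stage 1 (SUM): sum[0..0]=8, sum[0..1]=14, sum[0..2]=20, sum[0..3]=18, sum[0..4]=16, sum[0..5]=15 -> [8, 14, 20, 18, 16, 15] (max |s|=20)
Stage 2 (CLIP -9 11): clip(8,-9,11)=8, clip(14,-9,11)=11, clip(20,-9,11)=11, clip(18,-9,11)=11, clip(16,-9,11)=11, clip(15,-9,11)=11 -> [8, 11, 11, 11, 11, 11] (max |s|=11)
Stage 3 (DIFF): s[0]=8, 11-8=3, 11-11=0, 11-11=0, 11-11=0, 11-11=0 -> [8, 3, 0, 0, 0, 0] (max |s|=8)
Stage 4 (ABS): |8|=8, |3|=3, |0|=0, |0|=0, |0|=0, |0|=0 -> [8, 3, 0, 0, 0, 0] (max |s|=8)
Stage 5 (AMPLIFY 2): 8*2=16, 3*2=6, 0*2=0, 0*2=0, 0*2=0, 0*2=0 -> [16, 6, 0, 0, 0, 0] (max |s|=16)
Overall max amplitude: 20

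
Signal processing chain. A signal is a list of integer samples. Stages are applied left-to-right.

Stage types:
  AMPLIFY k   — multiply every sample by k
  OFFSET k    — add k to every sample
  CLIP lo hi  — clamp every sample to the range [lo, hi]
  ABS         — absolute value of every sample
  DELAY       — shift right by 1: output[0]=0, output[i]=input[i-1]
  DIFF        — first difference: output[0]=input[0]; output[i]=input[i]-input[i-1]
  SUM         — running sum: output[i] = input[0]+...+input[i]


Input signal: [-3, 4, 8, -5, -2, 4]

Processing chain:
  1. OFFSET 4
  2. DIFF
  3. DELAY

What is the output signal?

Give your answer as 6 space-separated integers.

Answer: 0 1 7 4 -13 3

Derivation:
Input: [-3, 4, 8, -5, -2, 4]
Stage 1 (OFFSET 4): -3+4=1, 4+4=8, 8+4=12, -5+4=-1, -2+4=2, 4+4=8 -> [1, 8, 12, -1, 2, 8]
Stage 2 (DIFF): s[0]=1, 8-1=7, 12-8=4, -1-12=-13, 2--1=3, 8-2=6 -> [1, 7, 4, -13, 3, 6]
Stage 3 (DELAY): [0, 1, 7, 4, -13, 3] = [0, 1, 7, 4, -13, 3] -> [0, 1, 7, 4, -13, 3]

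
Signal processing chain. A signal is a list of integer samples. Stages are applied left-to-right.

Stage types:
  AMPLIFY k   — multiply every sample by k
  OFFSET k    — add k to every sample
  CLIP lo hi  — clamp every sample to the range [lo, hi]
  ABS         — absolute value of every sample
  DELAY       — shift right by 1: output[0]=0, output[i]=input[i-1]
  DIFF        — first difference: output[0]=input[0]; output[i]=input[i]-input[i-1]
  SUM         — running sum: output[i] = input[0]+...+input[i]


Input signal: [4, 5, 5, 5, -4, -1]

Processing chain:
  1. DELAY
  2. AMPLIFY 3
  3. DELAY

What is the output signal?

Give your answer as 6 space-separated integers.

Answer: 0 0 12 15 15 15

Derivation:
Input: [4, 5, 5, 5, -4, -1]
Stage 1 (DELAY): [0, 4, 5, 5, 5, -4] = [0, 4, 5, 5, 5, -4] -> [0, 4, 5, 5, 5, -4]
Stage 2 (AMPLIFY 3): 0*3=0, 4*3=12, 5*3=15, 5*3=15, 5*3=15, -4*3=-12 -> [0, 12, 15, 15, 15, -12]
Stage 3 (DELAY): [0, 0, 12, 15, 15, 15] = [0, 0, 12, 15, 15, 15] -> [0, 0, 12, 15, 15, 15]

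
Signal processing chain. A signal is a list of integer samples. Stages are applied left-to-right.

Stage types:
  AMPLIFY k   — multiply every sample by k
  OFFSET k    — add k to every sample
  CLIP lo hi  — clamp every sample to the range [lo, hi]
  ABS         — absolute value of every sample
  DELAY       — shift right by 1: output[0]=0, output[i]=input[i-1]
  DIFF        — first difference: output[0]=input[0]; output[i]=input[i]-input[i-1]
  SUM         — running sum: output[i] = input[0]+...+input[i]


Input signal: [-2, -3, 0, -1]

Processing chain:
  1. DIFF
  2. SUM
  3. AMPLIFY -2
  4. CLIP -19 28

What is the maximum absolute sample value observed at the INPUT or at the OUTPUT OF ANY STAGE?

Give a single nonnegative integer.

Answer: 6

Derivation:
Input: [-2, -3, 0, -1] (max |s|=3)
Stage 1 (DIFF): s[0]=-2, -3--2=-1, 0--3=3, -1-0=-1 -> [-2, -1, 3, -1] (max |s|=3)
Stage 2 (SUM): sum[0..0]=-2, sum[0..1]=-3, sum[0..2]=0, sum[0..3]=-1 -> [-2, -3, 0, -1] (max |s|=3)
Stage 3 (AMPLIFY -2): -2*-2=4, -3*-2=6, 0*-2=0, -1*-2=2 -> [4, 6, 0, 2] (max |s|=6)
Stage 4 (CLIP -19 28): clip(4,-19,28)=4, clip(6,-19,28)=6, clip(0,-19,28)=0, clip(2,-19,28)=2 -> [4, 6, 0, 2] (max |s|=6)
Overall max amplitude: 6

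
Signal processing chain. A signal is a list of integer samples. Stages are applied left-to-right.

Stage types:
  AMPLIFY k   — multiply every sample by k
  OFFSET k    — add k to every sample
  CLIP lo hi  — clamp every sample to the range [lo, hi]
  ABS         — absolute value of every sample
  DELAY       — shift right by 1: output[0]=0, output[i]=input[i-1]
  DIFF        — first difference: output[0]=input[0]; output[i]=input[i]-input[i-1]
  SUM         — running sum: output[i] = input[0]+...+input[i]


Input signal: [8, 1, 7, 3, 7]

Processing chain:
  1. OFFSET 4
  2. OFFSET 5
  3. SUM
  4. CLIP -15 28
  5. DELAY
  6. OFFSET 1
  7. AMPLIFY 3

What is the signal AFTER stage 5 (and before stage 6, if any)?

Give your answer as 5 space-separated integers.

Answer: 0 17 27 28 28

Derivation:
Input: [8, 1, 7, 3, 7]
Stage 1 (OFFSET 4): 8+4=12, 1+4=5, 7+4=11, 3+4=7, 7+4=11 -> [12, 5, 11, 7, 11]
Stage 2 (OFFSET 5): 12+5=17, 5+5=10, 11+5=16, 7+5=12, 11+5=16 -> [17, 10, 16, 12, 16]
Stage 3 (SUM): sum[0..0]=17, sum[0..1]=27, sum[0..2]=43, sum[0..3]=55, sum[0..4]=71 -> [17, 27, 43, 55, 71]
Stage 4 (CLIP -15 28): clip(17,-15,28)=17, clip(27,-15,28)=27, clip(43,-15,28)=28, clip(55,-15,28)=28, clip(71,-15,28)=28 -> [17, 27, 28, 28, 28]
Stage 5 (DELAY): [0, 17, 27, 28, 28] = [0, 17, 27, 28, 28] -> [0, 17, 27, 28, 28]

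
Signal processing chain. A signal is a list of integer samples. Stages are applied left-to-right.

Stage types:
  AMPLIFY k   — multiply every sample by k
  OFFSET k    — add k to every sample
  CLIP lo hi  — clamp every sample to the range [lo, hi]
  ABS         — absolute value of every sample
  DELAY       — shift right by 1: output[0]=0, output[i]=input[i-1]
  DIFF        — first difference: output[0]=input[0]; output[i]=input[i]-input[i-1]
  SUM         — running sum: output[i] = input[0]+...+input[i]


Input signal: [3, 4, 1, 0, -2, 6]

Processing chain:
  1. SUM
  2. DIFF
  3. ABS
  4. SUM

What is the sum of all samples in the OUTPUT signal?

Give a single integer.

Input: [3, 4, 1, 0, -2, 6]
Stage 1 (SUM): sum[0..0]=3, sum[0..1]=7, sum[0..2]=8, sum[0..3]=8, sum[0..4]=6, sum[0..5]=12 -> [3, 7, 8, 8, 6, 12]
Stage 2 (DIFF): s[0]=3, 7-3=4, 8-7=1, 8-8=0, 6-8=-2, 12-6=6 -> [3, 4, 1, 0, -2, 6]
Stage 3 (ABS): |3|=3, |4|=4, |1|=1, |0|=0, |-2|=2, |6|=6 -> [3, 4, 1, 0, 2, 6]
Stage 4 (SUM): sum[0..0]=3, sum[0..1]=7, sum[0..2]=8, sum[0..3]=8, sum[0..4]=10, sum[0..5]=16 -> [3, 7, 8, 8, 10, 16]
Output sum: 52

Answer: 52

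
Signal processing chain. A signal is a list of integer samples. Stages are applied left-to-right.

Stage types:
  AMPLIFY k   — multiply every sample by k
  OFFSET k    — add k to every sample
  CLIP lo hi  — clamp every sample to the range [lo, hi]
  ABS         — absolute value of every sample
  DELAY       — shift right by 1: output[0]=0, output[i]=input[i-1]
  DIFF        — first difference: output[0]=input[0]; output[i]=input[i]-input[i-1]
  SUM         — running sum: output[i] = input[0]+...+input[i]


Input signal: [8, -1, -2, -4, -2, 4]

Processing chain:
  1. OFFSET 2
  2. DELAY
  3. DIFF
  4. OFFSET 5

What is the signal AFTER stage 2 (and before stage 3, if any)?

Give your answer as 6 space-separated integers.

Input: [8, -1, -2, -4, -2, 4]
Stage 1 (OFFSET 2): 8+2=10, -1+2=1, -2+2=0, -4+2=-2, -2+2=0, 4+2=6 -> [10, 1, 0, -2, 0, 6]
Stage 2 (DELAY): [0, 10, 1, 0, -2, 0] = [0, 10, 1, 0, -2, 0] -> [0, 10, 1, 0, -2, 0]

Answer: 0 10 1 0 -2 0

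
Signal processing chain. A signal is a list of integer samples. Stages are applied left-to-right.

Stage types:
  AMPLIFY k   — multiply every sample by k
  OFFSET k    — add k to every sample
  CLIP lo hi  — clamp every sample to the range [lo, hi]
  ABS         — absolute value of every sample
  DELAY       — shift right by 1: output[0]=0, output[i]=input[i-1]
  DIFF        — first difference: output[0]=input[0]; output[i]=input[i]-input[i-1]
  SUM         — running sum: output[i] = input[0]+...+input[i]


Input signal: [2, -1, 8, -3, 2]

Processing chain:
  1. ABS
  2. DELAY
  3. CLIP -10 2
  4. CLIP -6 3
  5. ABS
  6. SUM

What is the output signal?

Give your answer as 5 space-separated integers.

Input: [2, -1, 8, -3, 2]
Stage 1 (ABS): |2|=2, |-1|=1, |8|=8, |-3|=3, |2|=2 -> [2, 1, 8, 3, 2]
Stage 2 (DELAY): [0, 2, 1, 8, 3] = [0, 2, 1, 8, 3] -> [0, 2, 1, 8, 3]
Stage 3 (CLIP -10 2): clip(0,-10,2)=0, clip(2,-10,2)=2, clip(1,-10,2)=1, clip(8,-10,2)=2, clip(3,-10,2)=2 -> [0, 2, 1, 2, 2]
Stage 4 (CLIP -6 3): clip(0,-6,3)=0, clip(2,-6,3)=2, clip(1,-6,3)=1, clip(2,-6,3)=2, clip(2,-6,3)=2 -> [0, 2, 1, 2, 2]
Stage 5 (ABS): |0|=0, |2|=2, |1|=1, |2|=2, |2|=2 -> [0, 2, 1, 2, 2]
Stage 6 (SUM): sum[0..0]=0, sum[0..1]=2, sum[0..2]=3, sum[0..3]=5, sum[0..4]=7 -> [0, 2, 3, 5, 7]

Answer: 0 2 3 5 7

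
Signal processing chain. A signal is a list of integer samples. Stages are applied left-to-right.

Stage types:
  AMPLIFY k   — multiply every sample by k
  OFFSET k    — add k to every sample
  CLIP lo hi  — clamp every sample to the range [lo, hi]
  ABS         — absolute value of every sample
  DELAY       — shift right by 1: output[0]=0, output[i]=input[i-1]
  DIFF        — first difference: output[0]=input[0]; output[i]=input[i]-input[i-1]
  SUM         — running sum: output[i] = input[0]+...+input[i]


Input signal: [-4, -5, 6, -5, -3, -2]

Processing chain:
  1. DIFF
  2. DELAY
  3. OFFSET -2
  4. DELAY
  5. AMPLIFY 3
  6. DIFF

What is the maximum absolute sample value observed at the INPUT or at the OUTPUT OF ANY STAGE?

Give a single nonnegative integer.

Answer: 66

Derivation:
Input: [-4, -5, 6, -5, -3, -2] (max |s|=6)
Stage 1 (DIFF): s[0]=-4, -5--4=-1, 6--5=11, -5-6=-11, -3--5=2, -2--3=1 -> [-4, -1, 11, -11, 2, 1] (max |s|=11)
Stage 2 (DELAY): [0, -4, -1, 11, -11, 2] = [0, -4, -1, 11, -11, 2] -> [0, -4, -1, 11, -11, 2] (max |s|=11)
Stage 3 (OFFSET -2): 0+-2=-2, -4+-2=-6, -1+-2=-3, 11+-2=9, -11+-2=-13, 2+-2=0 -> [-2, -6, -3, 9, -13, 0] (max |s|=13)
Stage 4 (DELAY): [0, -2, -6, -3, 9, -13] = [0, -2, -6, -3, 9, -13] -> [0, -2, -6, -3, 9, -13] (max |s|=13)
Stage 5 (AMPLIFY 3): 0*3=0, -2*3=-6, -6*3=-18, -3*3=-9, 9*3=27, -13*3=-39 -> [0, -6, -18, -9, 27, -39] (max |s|=39)
Stage 6 (DIFF): s[0]=0, -6-0=-6, -18--6=-12, -9--18=9, 27--9=36, -39-27=-66 -> [0, -6, -12, 9, 36, -66] (max |s|=66)
Overall max amplitude: 66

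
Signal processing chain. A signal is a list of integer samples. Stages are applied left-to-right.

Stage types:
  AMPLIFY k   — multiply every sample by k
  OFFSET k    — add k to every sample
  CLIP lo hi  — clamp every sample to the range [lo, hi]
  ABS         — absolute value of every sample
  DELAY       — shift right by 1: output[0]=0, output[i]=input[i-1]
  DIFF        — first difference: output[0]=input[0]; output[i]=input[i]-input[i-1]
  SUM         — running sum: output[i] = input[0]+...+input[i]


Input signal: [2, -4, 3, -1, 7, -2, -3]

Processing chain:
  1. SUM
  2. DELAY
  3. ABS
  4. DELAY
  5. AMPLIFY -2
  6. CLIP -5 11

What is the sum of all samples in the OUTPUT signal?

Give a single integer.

Input: [2, -4, 3, -1, 7, -2, -3]
Stage 1 (SUM): sum[0..0]=2, sum[0..1]=-2, sum[0..2]=1, sum[0..3]=0, sum[0..4]=7, sum[0..5]=5, sum[0..6]=2 -> [2, -2, 1, 0, 7, 5, 2]
Stage 2 (DELAY): [0, 2, -2, 1, 0, 7, 5] = [0, 2, -2, 1, 0, 7, 5] -> [0, 2, -2, 1, 0, 7, 5]
Stage 3 (ABS): |0|=0, |2|=2, |-2|=2, |1|=1, |0|=0, |7|=7, |5|=5 -> [0, 2, 2, 1, 0, 7, 5]
Stage 4 (DELAY): [0, 0, 2, 2, 1, 0, 7] = [0, 0, 2, 2, 1, 0, 7] -> [0, 0, 2, 2, 1, 0, 7]
Stage 5 (AMPLIFY -2): 0*-2=0, 0*-2=0, 2*-2=-4, 2*-2=-4, 1*-2=-2, 0*-2=0, 7*-2=-14 -> [0, 0, -4, -4, -2, 0, -14]
Stage 6 (CLIP -5 11): clip(0,-5,11)=0, clip(0,-5,11)=0, clip(-4,-5,11)=-4, clip(-4,-5,11)=-4, clip(-2,-5,11)=-2, clip(0,-5,11)=0, clip(-14,-5,11)=-5 -> [0, 0, -4, -4, -2, 0, -5]
Output sum: -15

Answer: -15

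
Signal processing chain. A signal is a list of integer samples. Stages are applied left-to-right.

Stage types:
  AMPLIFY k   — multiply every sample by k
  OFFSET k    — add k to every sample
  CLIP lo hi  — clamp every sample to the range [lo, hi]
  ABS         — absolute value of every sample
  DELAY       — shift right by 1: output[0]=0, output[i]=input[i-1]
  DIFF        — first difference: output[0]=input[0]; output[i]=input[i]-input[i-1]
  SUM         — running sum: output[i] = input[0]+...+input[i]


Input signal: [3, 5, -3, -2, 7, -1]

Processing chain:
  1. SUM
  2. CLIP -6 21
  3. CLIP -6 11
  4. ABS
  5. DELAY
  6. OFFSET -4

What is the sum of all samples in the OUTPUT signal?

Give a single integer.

Input: [3, 5, -3, -2, 7, -1]
Stage 1 (SUM): sum[0..0]=3, sum[0..1]=8, sum[0..2]=5, sum[0..3]=3, sum[0..4]=10, sum[0..5]=9 -> [3, 8, 5, 3, 10, 9]
Stage 2 (CLIP -6 21): clip(3,-6,21)=3, clip(8,-6,21)=8, clip(5,-6,21)=5, clip(3,-6,21)=3, clip(10,-6,21)=10, clip(9,-6,21)=9 -> [3, 8, 5, 3, 10, 9]
Stage 3 (CLIP -6 11): clip(3,-6,11)=3, clip(8,-6,11)=8, clip(5,-6,11)=5, clip(3,-6,11)=3, clip(10,-6,11)=10, clip(9,-6,11)=9 -> [3, 8, 5, 3, 10, 9]
Stage 4 (ABS): |3|=3, |8|=8, |5|=5, |3|=3, |10|=10, |9|=9 -> [3, 8, 5, 3, 10, 9]
Stage 5 (DELAY): [0, 3, 8, 5, 3, 10] = [0, 3, 8, 5, 3, 10] -> [0, 3, 8, 5, 3, 10]
Stage 6 (OFFSET -4): 0+-4=-4, 3+-4=-1, 8+-4=4, 5+-4=1, 3+-4=-1, 10+-4=6 -> [-4, -1, 4, 1, -1, 6]
Output sum: 5

Answer: 5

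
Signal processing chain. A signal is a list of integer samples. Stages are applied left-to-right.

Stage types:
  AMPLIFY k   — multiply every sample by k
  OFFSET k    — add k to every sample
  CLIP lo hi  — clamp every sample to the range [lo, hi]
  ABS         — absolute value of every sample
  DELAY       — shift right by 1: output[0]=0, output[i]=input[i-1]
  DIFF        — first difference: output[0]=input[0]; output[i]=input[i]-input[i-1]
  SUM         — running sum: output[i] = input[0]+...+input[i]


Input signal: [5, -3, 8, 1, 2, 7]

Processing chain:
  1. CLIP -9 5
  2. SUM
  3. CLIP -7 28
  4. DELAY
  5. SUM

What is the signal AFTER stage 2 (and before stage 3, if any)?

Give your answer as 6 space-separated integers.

Answer: 5 2 7 8 10 15

Derivation:
Input: [5, -3, 8, 1, 2, 7]
Stage 1 (CLIP -9 5): clip(5,-9,5)=5, clip(-3,-9,5)=-3, clip(8,-9,5)=5, clip(1,-9,5)=1, clip(2,-9,5)=2, clip(7,-9,5)=5 -> [5, -3, 5, 1, 2, 5]
Stage 2 (SUM): sum[0..0]=5, sum[0..1]=2, sum[0..2]=7, sum[0..3]=8, sum[0..4]=10, sum[0..5]=15 -> [5, 2, 7, 8, 10, 15]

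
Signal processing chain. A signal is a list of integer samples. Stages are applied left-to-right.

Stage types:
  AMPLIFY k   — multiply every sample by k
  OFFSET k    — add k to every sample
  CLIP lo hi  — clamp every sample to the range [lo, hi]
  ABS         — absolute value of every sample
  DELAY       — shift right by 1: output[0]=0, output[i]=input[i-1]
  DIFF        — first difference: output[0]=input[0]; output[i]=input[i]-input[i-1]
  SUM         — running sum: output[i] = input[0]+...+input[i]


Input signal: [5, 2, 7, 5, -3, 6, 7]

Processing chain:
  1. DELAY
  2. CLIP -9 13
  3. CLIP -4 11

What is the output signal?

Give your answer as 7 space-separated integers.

Answer: 0 5 2 7 5 -3 6

Derivation:
Input: [5, 2, 7, 5, -3, 6, 7]
Stage 1 (DELAY): [0, 5, 2, 7, 5, -3, 6] = [0, 5, 2, 7, 5, -3, 6] -> [0, 5, 2, 7, 5, -3, 6]
Stage 2 (CLIP -9 13): clip(0,-9,13)=0, clip(5,-9,13)=5, clip(2,-9,13)=2, clip(7,-9,13)=7, clip(5,-9,13)=5, clip(-3,-9,13)=-3, clip(6,-9,13)=6 -> [0, 5, 2, 7, 5, -3, 6]
Stage 3 (CLIP -4 11): clip(0,-4,11)=0, clip(5,-4,11)=5, clip(2,-4,11)=2, clip(7,-4,11)=7, clip(5,-4,11)=5, clip(-3,-4,11)=-3, clip(6,-4,11)=6 -> [0, 5, 2, 7, 5, -3, 6]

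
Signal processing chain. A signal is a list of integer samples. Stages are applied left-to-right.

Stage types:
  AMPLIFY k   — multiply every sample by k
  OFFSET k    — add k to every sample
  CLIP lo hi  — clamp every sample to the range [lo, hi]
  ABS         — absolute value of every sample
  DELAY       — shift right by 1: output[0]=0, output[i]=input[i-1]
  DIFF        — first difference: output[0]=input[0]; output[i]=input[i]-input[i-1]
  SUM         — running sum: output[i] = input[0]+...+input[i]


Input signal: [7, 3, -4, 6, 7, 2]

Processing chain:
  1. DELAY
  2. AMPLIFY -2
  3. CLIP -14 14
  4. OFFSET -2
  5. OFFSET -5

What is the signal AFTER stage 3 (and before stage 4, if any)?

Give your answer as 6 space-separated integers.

Input: [7, 3, -4, 6, 7, 2]
Stage 1 (DELAY): [0, 7, 3, -4, 6, 7] = [0, 7, 3, -4, 6, 7] -> [0, 7, 3, -4, 6, 7]
Stage 2 (AMPLIFY -2): 0*-2=0, 7*-2=-14, 3*-2=-6, -4*-2=8, 6*-2=-12, 7*-2=-14 -> [0, -14, -6, 8, -12, -14]
Stage 3 (CLIP -14 14): clip(0,-14,14)=0, clip(-14,-14,14)=-14, clip(-6,-14,14)=-6, clip(8,-14,14)=8, clip(-12,-14,14)=-12, clip(-14,-14,14)=-14 -> [0, -14, -6, 8, -12, -14]

Answer: 0 -14 -6 8 -12 -14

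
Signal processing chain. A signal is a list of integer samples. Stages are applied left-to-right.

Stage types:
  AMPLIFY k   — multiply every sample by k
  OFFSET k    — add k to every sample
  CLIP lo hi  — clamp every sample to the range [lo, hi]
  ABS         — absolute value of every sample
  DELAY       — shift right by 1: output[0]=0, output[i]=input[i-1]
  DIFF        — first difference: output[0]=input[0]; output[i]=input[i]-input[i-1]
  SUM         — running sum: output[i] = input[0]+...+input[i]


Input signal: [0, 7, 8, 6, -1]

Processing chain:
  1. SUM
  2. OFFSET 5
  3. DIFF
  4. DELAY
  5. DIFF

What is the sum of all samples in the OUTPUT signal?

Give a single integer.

Answer: 6

Derivation:
Input: [0, 7, 8, 6, -1]
Stage 1 (SUM): sum[0..0]=0, sum[0..1]=7, sum[0..2]=15, sum[0..3]=21, sum[0..4]=20 -> [0, 7, 15, 21, 20]
Stage 2 (OFFSET 5): 0+5=5, 7+5=12, 15+5=20, 21+5=26, 20+5=25 -> [5, 12, 20, 26, 25]
Stage 3 (DIFF): s[0]=5, 12-5=7, 20-12=8, 26-20=6, 25-26=-1 -> [5, 7, 8, 6, -1]
Stage 4 (DELAY): [0, 5, 7, 8, 6] = [0, 5, 7, 8, 6] -> [0, 5, 7, 8, 6]
Stage 5 (DIFF): s[0]=0, 5-0=5, 7-5=2, 8-7=1, 6-8=-2 -> [0, 5, 2, 1, -2]
Output sum: 6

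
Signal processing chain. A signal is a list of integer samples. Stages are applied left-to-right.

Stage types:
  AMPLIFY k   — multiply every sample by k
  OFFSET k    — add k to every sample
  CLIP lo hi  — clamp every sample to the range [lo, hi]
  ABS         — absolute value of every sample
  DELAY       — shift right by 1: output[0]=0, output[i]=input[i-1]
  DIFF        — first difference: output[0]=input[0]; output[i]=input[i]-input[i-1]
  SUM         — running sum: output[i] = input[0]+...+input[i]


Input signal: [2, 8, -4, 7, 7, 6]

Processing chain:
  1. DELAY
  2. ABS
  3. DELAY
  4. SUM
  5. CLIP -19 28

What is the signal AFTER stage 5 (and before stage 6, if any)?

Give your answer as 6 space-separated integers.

Answer: 0 0 2 10 14 21

Derivation:
Input: [2, 8, -4, 7, 7, 6]
Stage 1 (DELAY): [0, 2, 8, -4, 7, 7] = [0, 2, 8, -4, 7, 7] -> [0, 2, 8, -4, 7, 7]
Stage 2 (ABS): |0|=0, |2|=2, |8|=8, |-4|=4, |7|=7, |7|=7 -> [0, 2, 8, 4, 7, 7]
Stage 3 (DELAY): [0, 0, 2, 8, 4, 7] = [0, 0, 2, 8, 4, 7] -> [0, 0, 2, 8, 4, 7]
Stage 4 (SUM): sum[0..0]=0, sum[0..1]=0, sum[0..2]=2, sum[0..3]=10, sum[0..4]=14, sum[0..5]=21 -> [0, 0, 2, 10, 14, 21]
Stage 5 (CLIP -19 28): clip(0,-19,28)=0, clip(0,-19,28)=0, clip(2,-19,28)=2, clip(10,-19,28)=10, clip(14,-19,28)=14, clip(21,-19,28)=21 -> [0, 0, 2, 10, 14, 21]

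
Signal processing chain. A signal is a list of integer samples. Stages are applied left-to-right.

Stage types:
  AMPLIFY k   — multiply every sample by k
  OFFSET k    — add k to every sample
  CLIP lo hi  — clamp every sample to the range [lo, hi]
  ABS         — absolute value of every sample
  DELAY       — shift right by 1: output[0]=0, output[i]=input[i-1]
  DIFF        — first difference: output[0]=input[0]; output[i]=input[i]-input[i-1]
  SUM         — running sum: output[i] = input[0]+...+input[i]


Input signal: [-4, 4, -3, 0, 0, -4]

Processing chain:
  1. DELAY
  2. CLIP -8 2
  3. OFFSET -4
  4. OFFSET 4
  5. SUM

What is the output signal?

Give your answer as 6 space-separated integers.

Input: [-4, 4, -3, 0, 0, -4]
Stage 1 (DELAY): [0, -4, 4, -3, 0, 0] = [0, -4, 4, -3, 0, 0] -> [0, -4, 4, -3, 0, 0]
Stage 2 (CLIP -8 2): clip(0,-8,2)=0, clip(-4,-8,2)=-4, clip(4,-8,2)=2, clip(-3,-8,2)=-3, clip(0,-8,2)=0, clip(0,-8,2)=0 -> [0, -4, 2, -3, 0, 0]
Stage 3 (OFFSET -4): 0+-4=-4, -4+-4=-8, 2+-4=-2, -3+-4=-7, 0+-4=-4, 0+-4=-4 -> [-4, -8, -2, -7, -4, -4]
Stage 4 (OFFSET 4): -4+4=0, -8+4=-4, -2+4=2, -7+4=-3, -4+4=0, -4+4=0 -> [0, -4, 2, -3, 0, 0]
Stage 5 (SUM): sum[0..0]=0, sum[0..1]=-4, sum[0..2]=-2, sum[0..3]=-5, sum[0..4]=-5, sum[0..5]=-5 -> [0, -4, -2, -5, -5, -5]

Answer: 0 -4 -2 -5 -5 -5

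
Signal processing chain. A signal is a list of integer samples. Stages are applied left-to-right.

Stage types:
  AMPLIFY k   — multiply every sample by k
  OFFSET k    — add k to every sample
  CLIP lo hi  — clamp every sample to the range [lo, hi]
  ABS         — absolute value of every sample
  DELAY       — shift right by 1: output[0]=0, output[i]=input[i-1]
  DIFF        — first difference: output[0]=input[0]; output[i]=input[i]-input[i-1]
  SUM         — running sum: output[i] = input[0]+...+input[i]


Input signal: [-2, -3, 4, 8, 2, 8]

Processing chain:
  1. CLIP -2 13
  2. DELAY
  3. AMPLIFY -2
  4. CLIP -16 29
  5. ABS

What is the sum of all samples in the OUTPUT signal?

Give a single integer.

Input: [-2, -3, 4, 8, 2, 8]
Stage 1 (CLIP -2 13): clip(-2,-2,13)=-2, clip(-3,-2,13)=-2, clip(4,-2,13)=4, clip(8,-2,13)=8, clip(2,-2,13)=2, clip(8,-2,13)=8 -> [-2, -2, 4, 8, 2, 8]
Stage 2 (DELAY): [0, -2, -2, 4, 8, 2] = [0, -2, -2, 4, 8, 2] -> [0, -2, -2, 4, 8, 2]
Stage 3 (AMPLIFY -2): 0*-2=0, -2*-2=4, -2*-2=4, 4*-2=-8, 8*-2=-16, 2*-2=-4 -> [0, 4, 4, -8, -16, -4]
Stage 4 (CLIP -16 29): clip(0,-16,29)=0, clip(4,-16,29)=4, clip(4,-16,29)=4, clip(-8,-16,29)=-8, clip(-16,-16,29)=-16, clip(-4,-16,29)=-4 -> [0, 4, 4, -8, -16, -4]
Stage 5 (ABS): |0|=0, |4|=4, |4|=4, |-8|=8, |-16|=16, |-4|=4 -> [0, 4, 4, 8, 16, 4]
Output sum: 36

Answer: 36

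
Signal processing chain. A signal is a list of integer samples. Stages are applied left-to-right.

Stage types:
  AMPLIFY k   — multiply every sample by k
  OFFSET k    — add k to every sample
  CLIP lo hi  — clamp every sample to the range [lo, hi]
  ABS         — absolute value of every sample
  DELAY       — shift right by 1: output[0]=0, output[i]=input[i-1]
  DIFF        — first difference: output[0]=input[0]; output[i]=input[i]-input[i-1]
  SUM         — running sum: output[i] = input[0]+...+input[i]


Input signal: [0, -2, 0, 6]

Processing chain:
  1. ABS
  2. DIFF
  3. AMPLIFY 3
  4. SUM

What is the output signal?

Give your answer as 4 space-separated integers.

Input: [0, -2, 0, 6]
Stage 1 (ABS): |0|=0, |-2|=2, |0|=0, |6|=6 -> [0, 2, 0, 6]
Stage 2 (DIFF): s[0]=0, 2-0=2, 0-2=-2, 6-0=6 -> [0, 2, -2, 6]
Stage 3 (AMPLIFY 3): 0*3=0, 2*3=6, -2*3=-6, 6*3=18 -> [0, 6, -6, 18]
Stage 4 (SUM): sum[0..0]=0, sum[0..1]=6, sum[0..2]=0, sum[0..3]=18 -> [0, 6, 0, 18]

Answer: 0 6 0 18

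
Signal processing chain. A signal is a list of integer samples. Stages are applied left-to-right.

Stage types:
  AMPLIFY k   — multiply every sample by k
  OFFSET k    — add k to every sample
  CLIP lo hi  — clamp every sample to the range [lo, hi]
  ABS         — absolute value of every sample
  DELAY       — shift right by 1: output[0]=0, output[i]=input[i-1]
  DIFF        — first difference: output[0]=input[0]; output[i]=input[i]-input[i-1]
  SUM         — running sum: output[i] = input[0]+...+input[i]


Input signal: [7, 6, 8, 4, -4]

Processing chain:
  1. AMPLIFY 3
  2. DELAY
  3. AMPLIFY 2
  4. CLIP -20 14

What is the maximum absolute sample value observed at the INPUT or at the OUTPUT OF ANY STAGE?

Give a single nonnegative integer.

Answer: 48

Derivation:
Input: [7, 6, 8, 4, -4] (max |s|=8)
Stage 1 (AMPLIFY 3): 7*3=21, 6*3=18, 8*3=24, 4*3=12, -4*3=-12 -> [21, 18, 24, 12, -12] (max |s|=24)
Stage 2 (DELAY): [0, 21, 18, 24, 12] = [0, 21, 18, 24, 12] -> [0, 21, 18, 24, 12] (max |s|=24)
Stage 3 (AMPLIFY 2): 0*2=0, 21*2=42, 18*2=36, 24*2=48, 12*2=24 -> [0, 42, 36, 48, 24] (max |s|=48)
Stage 4 (CLIP -20 14): clip(0,-20,14)=0, clip(42,-20,14)=14, clip(36,-20,14)=14, clip(48,-20,14)=14, clip(24,-20,14)=14 -> [0, 14, 14, 14, 14] (max |s|=14)
Overall max amplitude: 48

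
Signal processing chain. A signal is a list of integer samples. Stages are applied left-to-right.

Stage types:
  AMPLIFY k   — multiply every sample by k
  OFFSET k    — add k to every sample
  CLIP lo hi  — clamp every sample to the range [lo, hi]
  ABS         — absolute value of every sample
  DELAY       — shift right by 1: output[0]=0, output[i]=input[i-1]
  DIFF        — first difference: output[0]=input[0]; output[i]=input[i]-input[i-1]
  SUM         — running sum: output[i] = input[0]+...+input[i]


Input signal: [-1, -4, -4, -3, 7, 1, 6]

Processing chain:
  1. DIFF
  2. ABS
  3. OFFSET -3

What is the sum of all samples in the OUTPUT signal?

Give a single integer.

Answer: 5

Derivation:
Input: [-1, -4, -4, -3, 7, 1, 6]
Stage 1 (DIFF): s[0]=-1, -4--1=-3, -4--4=0, -3--4=1, 7--3=10, 1-7=-6, 6-1=5 -> [-1, -3, 0, 1, 10, -6, 5]
Stage 2 (ABS): |-1|=1, |-3|=3, |0|=0, |1|=1, |10|=10, |-6|=6, |5|=5 -> [1, 3, 0, 1, 10, 6, 5]
Stage 3 (OFFSET -3): 1+-3=-2, 3+-3=0, 0+-3=-3, 1+-3=-2, 10+-3=7, 6+-3=3, 5+-3=2 -> [-2, 0, -3, -2, 7, 3, 2]
Output sum: 5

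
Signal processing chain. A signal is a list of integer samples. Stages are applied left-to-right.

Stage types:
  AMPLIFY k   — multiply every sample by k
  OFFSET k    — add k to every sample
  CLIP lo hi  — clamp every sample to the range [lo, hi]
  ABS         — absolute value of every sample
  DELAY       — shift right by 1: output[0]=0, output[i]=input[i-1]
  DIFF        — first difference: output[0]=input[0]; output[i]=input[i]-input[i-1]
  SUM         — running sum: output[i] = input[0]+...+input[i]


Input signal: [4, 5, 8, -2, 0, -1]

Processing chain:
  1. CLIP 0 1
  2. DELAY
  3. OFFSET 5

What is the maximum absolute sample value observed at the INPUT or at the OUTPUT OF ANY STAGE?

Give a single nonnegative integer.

Input: [4, 5, 8, -2, 0, -1] (max |s|=8)
Stage 1 (CLIP 0 1): clip(4,0,1)=1, clip(5,0,1)=1, clip(8,0,1)=1, clip(-2,0,1)=0, clip(0,0,1)=0, clip(-1,0,1)=0 -> [1, 1, 1, 0, 0, 0] (max |s|=1)
Stage 2 (DELAY): [0, 1, 1, 1, 0, 0] = [0, 1, 1, 1, 0, 0] -> [0, 1, 1, 1, 0, 0] (max |s|=1)
Stage 3 (OFFSET 5): 0+5=5, 1+5=6, 1+5=6, 1+5=6, 0+5=5, 0+5=5 -> [5, 6, 6, 6, 5, 5] (max |s|=6)
Overall max amplitude: 8

Answer: 8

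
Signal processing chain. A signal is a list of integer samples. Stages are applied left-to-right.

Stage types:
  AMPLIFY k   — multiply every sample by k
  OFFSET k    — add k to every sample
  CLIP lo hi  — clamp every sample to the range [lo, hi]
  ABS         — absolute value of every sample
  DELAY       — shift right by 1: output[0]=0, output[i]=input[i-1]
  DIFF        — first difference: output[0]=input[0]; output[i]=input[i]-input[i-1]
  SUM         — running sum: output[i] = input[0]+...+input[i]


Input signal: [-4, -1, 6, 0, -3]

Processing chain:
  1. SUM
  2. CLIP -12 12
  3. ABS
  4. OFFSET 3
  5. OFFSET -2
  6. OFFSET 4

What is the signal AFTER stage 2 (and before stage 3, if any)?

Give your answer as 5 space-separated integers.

Answer: -4 -5 1 1 -2

Derivation:
Input: [-4, -1, 6, 0, -3]
Stage 1 (SUM): sum[0..0]=-4, sum[0..1]=-5, sum[0..2]=1, sum[0..3]=1, sum[0..4]=-2 -> [-4, -5, 1, 1, -2]
Stage 2 (CLIP -12 12): clip(-4,-12,12)=-4, clip(-5,-12,12)=-5, clip(1,-12,12)=1, clip(1,-12,12)=1, clip(-2,-12,12)=-2 -> [-4, -5, 1, 1, -2]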